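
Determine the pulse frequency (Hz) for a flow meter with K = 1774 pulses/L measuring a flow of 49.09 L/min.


Frequency = K * Q / 60 (converting L/min to L/s).
f = 1774 * 49.09 / 60
f = 87085.66 / 60
f = 1451.43 Hz

1451.43 Hz


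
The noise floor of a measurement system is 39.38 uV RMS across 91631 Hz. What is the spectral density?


Noise spectral density = Vrms / sqrt(BW).
NSD = 39.38 / sqrt(91631)
NSD = 39.38 / 302.7061
NSD = 0.1301 uV/sqrt(Hz)

0.1301 uV/sqrt(Hz)


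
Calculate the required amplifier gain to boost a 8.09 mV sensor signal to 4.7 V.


Gain = Vout / Vin (converting to same units).
G = 4.7 V / 8.09 mV
G = 4700.0 mV / 8.09 mV
G = 580.96

580.96


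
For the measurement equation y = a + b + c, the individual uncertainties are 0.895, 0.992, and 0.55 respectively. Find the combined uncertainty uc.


For a sum of independent quantities, uc = sqrt(u1^2 + u2^2 + u3^2).
uc = sqrt(0.895^2 + 0.992^2 + 0.55^2)
uc = sqrt(0.801025 + 0.984064 + 0.3025)
uc = 1.4448

1.4448


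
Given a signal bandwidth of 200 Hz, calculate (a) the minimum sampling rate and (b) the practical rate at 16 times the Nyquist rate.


By Nyquist theorem, fs_min = 2 * fmax.
fs_min = 2 * 200 = 400 Hz
Practical rate = 16 * fs_min = 16 * 400 = 6400 Hz

fs_min = 400 Hz, fs_practical = 6400 Hz


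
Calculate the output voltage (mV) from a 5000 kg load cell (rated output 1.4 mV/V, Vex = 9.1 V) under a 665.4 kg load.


Vout = rated_output * Vex * (load / capacity).
Vout = 1.4 * 9.1 * (665.4 / 5000)
Vout = 1.4 * 9.1 * 0.13308
Vout = 1.695 mV

1.695 mV


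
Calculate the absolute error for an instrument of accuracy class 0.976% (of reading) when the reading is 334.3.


Absolute error = (accuracy% / 100) * reading.
Error = (0.976 / 100) * 334.3
Error = 0.00976 * 334.3
Error = 3.2628

3.2628


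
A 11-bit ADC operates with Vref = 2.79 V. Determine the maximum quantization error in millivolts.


The maximum quantization error is +/- LSB/2.
LSB = Vref / 2^n = 2.79 / 2048 = 0.0013623 V
Max error = LSB / 2 = 0.0013623 / 2 = 0.00068115 V
Max error = 0.6812 mV

0.6812 mV


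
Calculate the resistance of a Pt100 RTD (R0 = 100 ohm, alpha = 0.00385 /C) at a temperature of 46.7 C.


The RTD equation: Rt = R0 * (1 + alpha * T).
Rt = 100 * (1 + 0.00385 * 46.7)
Rt = 100 * (1 + 0.179795)
Rt = 100 * 1.179795
Rt = 117.979 ohm

117.979 ohm


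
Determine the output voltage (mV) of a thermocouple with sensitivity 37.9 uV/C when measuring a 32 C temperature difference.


The thermocouple output V = sensitivity * dT.
V = 37.9 uV/C * 32 C
V = 1212.8 uV
V = 1.213 mV

1.213 mV


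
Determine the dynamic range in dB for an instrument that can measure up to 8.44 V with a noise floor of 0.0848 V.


Dynamic range = 20 * log10(Vmax / Vnoise).
DR = 20 * log10(8.44 / 0.0848)
DR = 20 * log10(99.53)
DR = 39.96 dB

39.96 dB


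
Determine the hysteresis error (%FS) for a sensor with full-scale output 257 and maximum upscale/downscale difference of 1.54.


Hysteresis = (max difference / full scale) * 100%.
H = (1.54 / 257) * 100
H = 0.599 %FS

0.599 %FS


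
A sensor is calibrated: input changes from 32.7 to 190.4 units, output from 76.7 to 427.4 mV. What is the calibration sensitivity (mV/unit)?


Sensitivity = (y2 - y1) / (x2 - x1).
S = (427.4 - 76.7) / (190.4 - 32.7)
S = 350.7 / 157.7
S = 2.2238 mV/unit

2.2238 mV/unit


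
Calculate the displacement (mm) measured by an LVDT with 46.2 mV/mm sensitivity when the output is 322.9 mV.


Displacement = Vout / sensitivity.
d = 322.9 / 46.2
d = 6.989 mm

6.989 mm


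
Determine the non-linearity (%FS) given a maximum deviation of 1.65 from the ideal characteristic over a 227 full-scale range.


Linearity error = (max deviation / full scale) * 100%.
Linearity = (1.65 / 227) * 100
Linearity = 0.727 %FS

0.727 %FS


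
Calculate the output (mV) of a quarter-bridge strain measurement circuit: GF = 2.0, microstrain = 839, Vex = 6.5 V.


Quarter bridge output: Vout = (GF * epsilon * Vex) / 4.
Vout = (2.0 * 839e-6 * 6.5) / 4
Vout = 0.010907 / 4 V
Vout = 0.00272675 V = 2.7268 mV

2.7268 mV


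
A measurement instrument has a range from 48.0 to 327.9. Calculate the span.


Span = upper range - lower range.
Span = 327.9 - (48.0)
Span = 279.9

279.9


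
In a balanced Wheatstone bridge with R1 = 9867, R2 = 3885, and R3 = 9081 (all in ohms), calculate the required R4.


At balance: R1*R4 = R2*R3, so R4 = R2*R3/R1.
R4 = 3885 * 9081 / 9867
R4 = 35279685 / 9867
R4 = 3575.52 ohm

3575.52 ohm


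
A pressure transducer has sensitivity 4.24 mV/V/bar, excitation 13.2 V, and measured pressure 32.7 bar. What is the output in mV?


Output = sensitivity * Vex * P.
Vout = 4.24 * 13.2 * 32.7
Vout = 55.968 * 32.7
Vout = 1830.15 mV

1830.15 mV


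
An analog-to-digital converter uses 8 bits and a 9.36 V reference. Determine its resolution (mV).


The resolution (LSB) of an ADC is Vref / 2^n.
LSB = 9.36 / 2^8
LSB = 9.36 / 256
LSB = 0.0365625 V = 36.5625 mV

36.5625 mV


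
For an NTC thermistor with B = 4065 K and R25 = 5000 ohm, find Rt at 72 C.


NTC thermistor equation: Rt = R25 * exp(B * (1/T - 1/T25)).
T in Kelvin: 345.15 K, T25 = 298.15 K
1/T - 1/T25 = 1/345.15 - 1/298.15 = -0.00045673
B * (1/T - 1/T25) = 4065 * -0.00045673 = -1.8566
Rt = 5000 * exp(-1.8566) = 781.0 ohm

781.0 ohm


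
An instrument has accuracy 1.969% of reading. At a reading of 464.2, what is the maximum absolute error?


Absolute error = (accuracy% / 100) * reading.
Error = (1.969 / 100) * 464.2
Error = 0.01969 * 464.2
Error = 9.1401

9.1401


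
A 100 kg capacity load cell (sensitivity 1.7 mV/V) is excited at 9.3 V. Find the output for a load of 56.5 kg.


Vout = rated_output * Vex * (load / capacity).
Vout = 1.7 * 9.3 * (56.5 / 100)
Vout = 1.7 * 9.3 * 0.565
Vout = 8.933 mV

8.933 mV


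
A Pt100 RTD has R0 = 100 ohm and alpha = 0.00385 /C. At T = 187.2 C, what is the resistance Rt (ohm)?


The RTD equation: Rt = R0 * (1 + alpha * T).
Rt = 100 * (1 + 0.00385 * 187.2)
Rt = 100 * (1 + 0.72072)
Rt = 100 * 1.72072
Rt = 172.072 ohm

172.072 ohm


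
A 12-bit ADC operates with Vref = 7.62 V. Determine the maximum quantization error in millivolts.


The maximum quantization error is +/- LSB/2.
LSB = Vref / 2^n = 7.62 / 4096 = 0.00186035 V
Max error = LSB / 2 = 0.00186035 / 2 = 0.00093018 V
Max error = 0.9302 mV

0.9302 mV


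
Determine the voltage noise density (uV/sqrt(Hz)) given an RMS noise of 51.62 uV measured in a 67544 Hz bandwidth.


Noise spectral density = Vrms / sqrt(BW).
NSD = 51.62 / sqrt(67544)
NSD = 51.62 / 259.8923
NSD = 0.1986 uV/sqrt(Hz)

0.1986 uV/sqrt(Hz)


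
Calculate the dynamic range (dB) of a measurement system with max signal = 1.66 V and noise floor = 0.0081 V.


Dynamic range = 20 * log10(Vmax / Vnoise).
DR = 20 * log10(1.66 / 0.0081)
DR = 20 * log10(204.94)
DR = 46.23 dB

46.23 dB


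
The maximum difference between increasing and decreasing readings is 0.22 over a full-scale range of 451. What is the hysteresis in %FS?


Hysteresis = (max difference / full scale) * 100%.
H = (0.22 / 451) * 100
H = 0.049 %FS

0.049 %FS


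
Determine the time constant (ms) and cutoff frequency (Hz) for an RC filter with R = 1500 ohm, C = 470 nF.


Time constant: tau = R * C.
tau = 1500 * 4.70e-07 = 0.000705 s
tau = 0.705 ms
Cutoff frequency: fc = 1 / (2*pi*R*C).
fc = 1 / (2*pi*0.000705) = 225.75 Hz

tau = 0.705 ms, fc = 225.75 Hz


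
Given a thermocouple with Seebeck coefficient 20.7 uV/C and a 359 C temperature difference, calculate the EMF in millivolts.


The thermocouple output V = sensitivity * dT.
V = 20.7 uV/C * 359 C
V = 7431.3 uV
V = 7.431 mV

7.431 mV


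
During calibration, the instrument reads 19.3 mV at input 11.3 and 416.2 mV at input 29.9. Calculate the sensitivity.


Sensitivity = (y2 - y1) / (x2 - x1).
S = (416.2 - 19.3) / (29.9 - 11.3)
S = 396.9 / 18.6
S = 21.3387 mV/unit

21.3387 mV/unit


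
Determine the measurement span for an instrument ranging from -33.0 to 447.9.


Span = upper range - lower range.
Span = 447.9 - (-33.0)
Span = 480.9

480.9


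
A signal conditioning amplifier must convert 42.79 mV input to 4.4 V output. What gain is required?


Gain = Vout / Vin (converting to same units).
G = 4.4 V / 42.79 mV
G = 4400.0 mV / 42.79 mV
G = 102.83

102.83


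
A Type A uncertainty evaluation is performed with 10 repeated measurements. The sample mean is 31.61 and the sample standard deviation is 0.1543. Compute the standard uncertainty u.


The standard uncertainty for Type A evaluation is u = s / sqrt(n).
u = 0.1543 / sqrt(10)
u = 0.1543 / 3.1623
u = 0.0488

0.0488


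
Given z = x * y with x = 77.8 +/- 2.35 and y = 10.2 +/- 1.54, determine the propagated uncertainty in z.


For a product z = x*y, the relative uncertainty is:
uz/z = sqrt((ux/x)^2 + (uy/y)^2)
Relative uncertainties: ux/x = 2.35/77.8 = 0.030206
uy/y = 1.54/10.2 = 0.15098
z = 77.8 * 10.2 = 793.6
uz = 793.6 * sqrt(0.030206^2 + 0.15098^2) = 122.186

122.186


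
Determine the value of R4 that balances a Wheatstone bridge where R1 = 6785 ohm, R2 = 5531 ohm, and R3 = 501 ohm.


At balance: R1*R4 = R2*R3, so R4 = R2*R3/R1.
R4 = 5531 * 501 / 6785
R4 = 2771031 / 6785
R4 = 408.41 ohm

408.41 ohm


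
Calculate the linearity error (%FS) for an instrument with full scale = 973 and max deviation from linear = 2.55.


Linearity error = (max deviation / full scale) * 100%.
Linearity = (2.55 / 973) * 100
Linearity = 0.262 %FS

0.262 %FS


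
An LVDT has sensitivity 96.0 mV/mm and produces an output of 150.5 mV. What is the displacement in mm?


Displacement = Vout / sensitivity.
d = 150.5 / 96.0
d = 1.568 mm

1.568 mm


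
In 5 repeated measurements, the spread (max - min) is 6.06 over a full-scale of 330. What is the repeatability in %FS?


Repeatability = (spread / full scale) * 100%.
R = (6.06 / 330) * 100
R = 1.836 %FS

1.836 %FS


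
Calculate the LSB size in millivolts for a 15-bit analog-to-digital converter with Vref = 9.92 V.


The resolution (LSB) of an ADC is Vref / 2^n.
LSB = 9.92 / 2^15
LSB = 9.92 / 32768
LSB = 0.00030273 V = 0.30273438 mV

0.30273438 mV


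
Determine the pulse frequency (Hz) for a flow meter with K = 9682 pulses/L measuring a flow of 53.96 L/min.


Frequency = K * Q / 60 (converting L/min to L/s).
f = 9682 * 53.96 / 60
f = 522440.72 / 60
f = 8707.35 Hz

8707.35 Hz


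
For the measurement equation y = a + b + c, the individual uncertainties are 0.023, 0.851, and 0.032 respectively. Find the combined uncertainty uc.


For a sum of independent quantities, uc = sqrt(u1^2 + u2^2 + u3^2).
uc = sqrt(0.023^2 + 0.851^2 + 0.032^2)
uc = sqrt(0.000529 + 0.724201 + 0.001024)
uc = 0.8519

0.8519


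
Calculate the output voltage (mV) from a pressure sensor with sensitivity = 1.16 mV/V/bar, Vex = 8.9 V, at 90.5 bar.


Output = sensitivity * Vex * P.
Vout = 1.16 * 8.9 * 90.5
Vout = 10.324 * 90.5
Vout = 934.32 mV

934.32 mV


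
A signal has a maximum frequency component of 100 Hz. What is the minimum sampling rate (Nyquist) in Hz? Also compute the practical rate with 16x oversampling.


By Nyquist theorem, fs_min = 2 * fmax.
fs_min = 2 * 100 = 200 Hz
Practical rate = 16 * fs_min = 16 * 200 = 3200 Hz

fs_min = 200 Hz, fs_practical = 3200 Hz


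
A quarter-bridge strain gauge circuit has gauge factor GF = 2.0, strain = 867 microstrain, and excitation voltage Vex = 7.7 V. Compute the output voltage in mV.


Quarter bridge output: Vout = (GF * epsilon * Vex) / 4.
Vout = (2.0 * 867e-6 * 7.7) / 4
Vout = 0.0133518 / 4 V
Vout = 0.00333795 V = 3.3379 mV

3.3379 mV


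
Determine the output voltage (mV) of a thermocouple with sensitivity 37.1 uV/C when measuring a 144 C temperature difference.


The thermocouple output V = sensitivity * dT.
V = 37.1 uV/C * 144 C
V = 5342.4 uV
V = 5.342 mV

5.342 mV


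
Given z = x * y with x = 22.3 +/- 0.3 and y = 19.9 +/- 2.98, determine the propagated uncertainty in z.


For a product z = x*y, the relative uncertainty is:
uz/z = sqrt((ux/x)^2 + (uy/y)^2)
Relative uncertainties: ux/x = 0.3/22.3 = 0.013453
uy/y = 2.98/19.9 = 0.149749
z = 22.3 * 19.9 = 443.8
uz = 443.8 * sqrt(0.013453^2 + 0.149749^2) = 66.722

66.722


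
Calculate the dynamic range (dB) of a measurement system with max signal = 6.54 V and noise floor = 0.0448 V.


Dynamic range = 20 * log10(Vmax / Vnoise).
DR = 20 * log10(6.54 / 0.0448)
DR = 20 * log10(145.98)
DR = 43.29 dB

43.29 dB


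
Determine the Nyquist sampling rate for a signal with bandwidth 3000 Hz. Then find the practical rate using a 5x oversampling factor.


By Nyquist theorem, fs_min = 2 * fmax.
fs_min = 2 * 3000 = 6000 Hz
Practical rate = 5 * fs_min = 5 * 6000 = 30000 Hz

fs_min = 6000 Hz, fs_practical = 30000 Hz


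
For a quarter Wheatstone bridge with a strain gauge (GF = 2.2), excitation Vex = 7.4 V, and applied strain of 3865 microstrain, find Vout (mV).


Quarter bridge output: Vout = (GF * epsilon * Vex) / 4.
Vout = (2.2 * 3865e-6 * 7.4) / 4
Vout = 0.0629222 / 4 V
Vout = 0.01573055 V = 15.7305 mV

15.7305 mV


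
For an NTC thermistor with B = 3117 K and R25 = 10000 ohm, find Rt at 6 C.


NTC thermistor equation: Rt = R25 * exp(B * (1/T - 1/T25)).
T in Kelvin: 279.15 K, T25 = 298.15 K
1/T - 1/T25 = 1/279.15 - 1/298.15 = 0.00022829
B * (1/T - 1/T25) = 3117 * 0.00022829 = 0.7116
Rt = 10000 * exp(0.7116) = 20371.9 ohm

20371.9 ohm


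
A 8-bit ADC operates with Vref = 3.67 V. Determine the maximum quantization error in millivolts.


The maximum quantization error is +/- LSB/2.
LSB = Vref / 2^n = 3.67 / 256 = 0.01433594 V
Max error = LSB / 2 = 0.01433594 / 2 = 0.00716797 V
Max error = 7.168 mV

7.168 mV


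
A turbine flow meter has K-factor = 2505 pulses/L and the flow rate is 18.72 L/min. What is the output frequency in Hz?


Frequency = K * Q / 60 (converting L/min to L/s).
f = 2505 * 18.72 / 60
f = 46893.6 / 60
f = 781.56 Hz

781.56 Hz


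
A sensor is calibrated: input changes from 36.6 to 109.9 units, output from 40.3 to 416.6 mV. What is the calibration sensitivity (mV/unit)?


Sensitivity = (y2 - y1) / (x2 - x1).
S = (416.6 - 40.3) / (109.9 - 36.6)
S = 376.3 / 73.3
S = 5.1337 mV/unit

5.1337 mV/unit


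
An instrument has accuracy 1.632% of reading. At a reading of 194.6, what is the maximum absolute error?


Absolute error = (accuracy% / 100) * reading.
Error = (1.632 / 100) * 194.6
Error = 0.01632 * 194.6
Error = 3.1759

3.1759


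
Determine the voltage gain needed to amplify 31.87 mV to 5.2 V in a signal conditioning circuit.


Gain = Vout / Vin (converting to same units).
G = 5.2 V / 31.87 mV
G = 5200.0 mV / 31.87 mV
G = 163.16

163.16


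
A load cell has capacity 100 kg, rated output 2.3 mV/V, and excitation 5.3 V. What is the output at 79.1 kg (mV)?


Vout = rated_output * Vex * (load / capacity).
Vout = 2.3 * 5.3 * (79.1 / 100)
Vout = 2.3 * 5.3 * 0.791
Vout = 9.642 mV

9.642 mV


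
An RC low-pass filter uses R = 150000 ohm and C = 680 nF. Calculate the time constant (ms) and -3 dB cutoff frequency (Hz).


Time constant: tau = R * C.
tau = 150000 * 6.80e-07 = 0.102 s
tau = 102.0 ms
Cutoff frequency: fc = 1 / (2*pi*R*C).
fc = 1 / (2*pi*0.102) = 1.56 Hz

tau = 102.0 ms, fc = 1.56 Hz


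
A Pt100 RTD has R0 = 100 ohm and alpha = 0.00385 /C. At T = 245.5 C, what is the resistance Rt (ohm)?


The RTD equation: Rt = R0 * (1 + alpha * T).
Rt = 100 * (1 + 0.00385 * 245.5)
Rt = 100 * (1 + 0.945175)
Rt = 100 * 1.945175
Rt = 194.517 ohm

194.517 ohm


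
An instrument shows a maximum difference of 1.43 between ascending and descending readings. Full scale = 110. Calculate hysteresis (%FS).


Hysteresis = (max difference / full scale) * 100%.
H = (1.43 / 110) * 100
H = 1.3 %FS

1.3 %FS


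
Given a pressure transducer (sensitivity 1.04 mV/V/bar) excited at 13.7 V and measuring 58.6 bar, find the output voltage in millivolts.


Output = sensitivity * Vex * P.
Vout = 1.04 * 13.7 * 58.6
Vout = 14.248 * 58.6
Vout = 834.93 mV

834.93 mV


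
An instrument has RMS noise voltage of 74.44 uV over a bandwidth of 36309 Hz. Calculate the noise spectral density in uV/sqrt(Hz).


Noise spectral density = Vrms / sqrt(BW).
NSD = 74.44 / sqrt(36309)
NSD = 74.44 / 190.5492
NSD = 0.3907 uV/sqrt(Hz)

0.3907 uV/sqrt(Hz)


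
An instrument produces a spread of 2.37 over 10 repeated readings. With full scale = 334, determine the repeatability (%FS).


Repeatability = (spread / full scale) * 100%.
R = (2.37 / 334) * 100
R = 0.71 %FS

0.71 %FS


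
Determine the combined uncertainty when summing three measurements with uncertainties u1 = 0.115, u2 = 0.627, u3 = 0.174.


For a sum of independent quantities, uc = sqrt(u1^2 + u2^2 + u3^2).
uc = sqrt(0.115^2 + 0.627^2 + 0.174^2)
uc = sqrt(0.013225 + 0.393129 + 0.030276)
uc = 0.6608

0.6608


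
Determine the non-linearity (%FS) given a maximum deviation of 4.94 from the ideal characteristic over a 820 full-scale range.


Linearity error = (max deviation / full scale) * 100%.
Linearity = (4.94 / 820) * 100
Linearity = 0.602 %FS

0.602 %FS


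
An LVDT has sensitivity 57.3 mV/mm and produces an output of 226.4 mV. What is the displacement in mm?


Displacement = Vout / sensitivity.
d = 226.4 / 57.3
d = 3.951 mm

3.951 mm


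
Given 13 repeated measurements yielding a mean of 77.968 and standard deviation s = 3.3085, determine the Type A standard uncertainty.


The standard uncertainty for Type A evaluation is u = s / sqrt(n).
u = 3.3085 / sqrt(13)
u = 3.3085 / 3.6056
u = 0.9176

0.9176


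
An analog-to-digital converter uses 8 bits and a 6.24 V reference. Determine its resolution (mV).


The resolution (LSB) of an ADC is Vref / 2^n.
LSB = 6.24 / 2^8
LSB = 6.24 / 256
LSB = 0.024375 V = 24.375 mV

24.375 mV


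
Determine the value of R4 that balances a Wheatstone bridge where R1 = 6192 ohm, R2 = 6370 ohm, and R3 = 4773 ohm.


At balance: R1*R4 = R2*R3, so R4 = R2*R3/R1.
R4 = 6370 * 4773 / 6192
R4 = 30404010 / 6192
R4 = 4910.21 ohm

4910.21 ohm


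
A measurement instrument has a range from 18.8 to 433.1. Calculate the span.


Span = upper range - lower range.
Span = 433.1 - (18.8)
Span = 414.3

414.3


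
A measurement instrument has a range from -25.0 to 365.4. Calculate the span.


Span = upper range - lower range.
Span = 365.4 - (-25.0)
Span = 390.4

390.4


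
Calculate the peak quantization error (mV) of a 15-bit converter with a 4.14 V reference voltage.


The maximum quantization error is +/- LSB/2.
LSB = Vref / 2^n = 4.14 / 32768 = 0.00012634 V
Max error = LSB / 2 = 0.00012634 / 2 = 6.317e-05 V
Max error = 0.0632 mV

0.0632 mV


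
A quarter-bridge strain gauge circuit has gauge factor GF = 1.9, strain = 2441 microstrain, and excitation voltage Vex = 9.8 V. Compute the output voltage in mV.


Quarter bridge output: Vout = (GF * epsilon * Vex) / 4.
Vout = (1.9 * 2441e-6 * 9.8) / 4
Vout = 0.04545142 / 4 V
Vout = 0.01136285 V = 11.3629 mV

11.3629 mV


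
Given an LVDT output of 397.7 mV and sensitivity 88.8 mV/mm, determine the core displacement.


Displacement = Vout / sensitivity.
d = 397.7 / 88.8
d = 4.479 mm

4.479 mm


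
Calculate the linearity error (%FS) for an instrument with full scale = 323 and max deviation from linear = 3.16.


Linearity error = (max deviation / full scale) * 100%.
Linearity = (3.16 / 323) * 100
Linearity = 0.978 %FS

0.978 %FS


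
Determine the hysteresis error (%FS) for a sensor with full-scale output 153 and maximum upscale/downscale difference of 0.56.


Hysteresis = (max difference / full scale) * 100%.
H = (0.56 / 153) * 100
H = 0.366 %FS

0.366 %FS


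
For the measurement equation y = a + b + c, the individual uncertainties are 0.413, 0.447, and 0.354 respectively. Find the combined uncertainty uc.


For a sum of independent quantities, uc = sqrt(u1^2 + u2^2 + u3^2).
uc = sqrt(0.413^2 + 0.447^2 + 0.354^2)
uc = sqrt(0.170569 + 0.199809 + 0.125316)
uc = 0.7041

0.7041


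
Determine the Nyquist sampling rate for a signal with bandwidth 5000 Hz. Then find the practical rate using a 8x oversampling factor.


By Nyquist theorem, fs_min = 2 * fmax.
fs_min = 2 * 5000 = 10000 Hz
Practical rate = 8 * fs_min = 8 * 10000 = 80000 Hz

fs_min = 10000 Hz, fs_practical = 80000 Hz


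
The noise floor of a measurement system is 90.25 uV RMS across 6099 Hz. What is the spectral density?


Noise spectral density = Vrms / sqrt(BW).
NSD = 90.25 / sqrt(6099)
NSD = 90.25 / 78.0961
NSD = 1.1556 uV/sqrt(Hz)

1.1556 uV/sqrt(Hz)


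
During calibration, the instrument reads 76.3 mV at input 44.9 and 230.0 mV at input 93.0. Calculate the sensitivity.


Sensitivity = (y2 - y1) / (x2 - x1).
S = (230.0 - 76.3) / (93.0 - 44.9)
S = 153.7 / 48.1
S = 3.1954 mV/unit

3.1954 mV/unit


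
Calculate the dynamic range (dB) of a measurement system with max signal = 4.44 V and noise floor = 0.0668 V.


Dynamic range = 20 * log10(Vmax / Vnoise).
DR = 20 * log10(4.44 / 0.0668)
DR = 20 * log10(66.47)
DR = 36.45 dB

36.45 dB


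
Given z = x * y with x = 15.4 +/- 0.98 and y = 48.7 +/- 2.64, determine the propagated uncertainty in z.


For a product z = x*y, the relative uncertainty is:
uz/z = sqrt((ux/x)^2 + (uy/y)^2)
Relative uncertainties: ux/x = 0.98/15.4 = 0.063636
uy/y = 2.64/48.7 = 0.054209
z = 15.4 * 48.7 = 750.0
uz = 750.0 * sqrt(0.063636^2 + 0.054209^2) = 62.695

62.695


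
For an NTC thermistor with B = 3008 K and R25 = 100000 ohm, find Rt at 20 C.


NTC thermistor equation: Rt = R25 * exp(B * (1/T - 1/T25)).
T in Kelvin: 293.15 K, T25 = 298.15 K
1/T - 1/T25 = 1/293.15 - 1/298.15 = 5.721e-05
B * (1/T - 1/T25) = 3008 * 5.721e-05 = 0.1721
Rt = 100000 * exp(0.1721) = 118776.9 ohm

118776.9 ohm


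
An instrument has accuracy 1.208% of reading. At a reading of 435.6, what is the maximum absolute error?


Absolute error = (accuracy% / 100) * reading.
Error = (1.208 / 100) * 435.6
Error = 0.01208 * 435.6
Error = 5.262

5.262


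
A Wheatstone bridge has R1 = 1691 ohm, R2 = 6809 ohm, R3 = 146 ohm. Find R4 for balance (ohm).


At balance: R1*R4 = R2*R3, so R4 = R2*R3/R1.
R4 = 6809 * 146 / 1691
R4 = 994114 / 1691
R4 = 587.89 ohm

587.89 ohm


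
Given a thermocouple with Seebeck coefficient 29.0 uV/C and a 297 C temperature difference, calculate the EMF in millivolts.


The thermocouple output V = sensitivity * dT.
V = 29.0 uV/C * 297 C
V = 8613.0 uV
V = 8.613 mV

8.613 mV


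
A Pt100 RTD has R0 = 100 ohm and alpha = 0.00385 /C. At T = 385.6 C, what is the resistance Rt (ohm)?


The RTD equation: Rt = R0 * (1 + alpha * T).
Rt = 100 * (1 + 0.00385 * 385.6)
Rt = 100 * (1 + 1.48456)
Rt = 100 * 2.48456
Rt = 248.456 ohm

248.456 ohm


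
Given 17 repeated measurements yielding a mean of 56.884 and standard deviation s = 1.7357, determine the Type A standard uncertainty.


The standard uncertainty for Type A evaluation is u = s / sqrt(n).
u = 1.7357 / sqrt(17)
u = 1.7357 / 4.1231
u = 0.421

0.421


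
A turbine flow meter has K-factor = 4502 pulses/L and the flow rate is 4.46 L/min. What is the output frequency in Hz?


Frequency = K * Q / 60 (converting L/min to L/s).
f = 4502 * 4.46 / 60
f = 20078.92 / 60
f = 334.65 Hz

334.65 Hz


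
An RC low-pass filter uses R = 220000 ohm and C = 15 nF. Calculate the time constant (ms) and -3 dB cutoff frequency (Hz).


Time constant: tau = R * C.
tau = 220000 * 1.50e-08 = 0.0033 s
tau = 3.3 ms
Cutoff frequency: fc = 1 / (2*pi*R*C).
fc = 1 / (2*pi*0.0033) = 48.23 Hz

tau = 3.3 ms, fc = 48.23 Hz


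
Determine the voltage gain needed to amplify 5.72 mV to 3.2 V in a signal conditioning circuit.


Gain = Vout / Vin (converting to same units).
G = 3.2 V / 5.72 mV
G = 3200.0 mV / 5.72 mV
G = 559.44

559.44


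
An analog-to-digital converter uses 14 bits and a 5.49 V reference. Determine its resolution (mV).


The resolution (LSB) of an ADC is Vref / 2^n.
LSB = 5.49 / 2^14
LSB = 5.49 / 16384
LSB = 0.00033508 V = 0.33508301 mV

0.33508301 mV


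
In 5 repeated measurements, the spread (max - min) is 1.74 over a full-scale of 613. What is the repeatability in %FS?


Repeatability = (spread / full scale) * 100%.
R = (1.74 / 613) * 100
R = 0.284 %FS

0.284 %FS


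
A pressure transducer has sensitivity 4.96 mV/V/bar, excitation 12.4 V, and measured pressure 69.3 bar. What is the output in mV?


Output = sensitivity * Vex * P.
Vout = 4.96 * 12.4 * 69.3
Vout = 61.504 * 69.3
Vout = 4262.23 mV

4262.23 mV


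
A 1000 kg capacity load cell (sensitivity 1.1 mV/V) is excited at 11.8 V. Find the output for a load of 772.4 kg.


Vout = rated_output * Vex * (load / capacity).
Vout = 1.1 * 11.8 * (772.4 / 1000)
Vout = 1.1 * 11.8 * 0.7724
Vout = 10.026 mV

10.026 mV


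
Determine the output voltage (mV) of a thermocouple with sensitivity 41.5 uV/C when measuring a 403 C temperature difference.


The thermocouple output V = sensitivity * dT.
V = 41.5 uV/C * 403 C
V = 16724.5 uV
V = 16.724 mV

16.724 mV


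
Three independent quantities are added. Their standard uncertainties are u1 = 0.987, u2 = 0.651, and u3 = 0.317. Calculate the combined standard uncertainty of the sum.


For a sum of independent quantities, uc = sqrt(u1^2 + u2^2 + u3^2).
uc = sqrt(0.987^2 + 0.651^2 + 0.317^2)
uc = sqrt(0.974169 + 0.423801 + 0.100489)
uc = 1.2241

1.2241


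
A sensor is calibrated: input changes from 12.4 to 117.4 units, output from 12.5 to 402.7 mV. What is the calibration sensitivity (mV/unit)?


Sensitivity = (y2 - y1) / (x2 - x1).
S = (402.7 - 12.5) / (117.4 - 12.4)
S = 390.2 / 105.0
S = 3.7162 mV/unit

3.7162 mV/unit


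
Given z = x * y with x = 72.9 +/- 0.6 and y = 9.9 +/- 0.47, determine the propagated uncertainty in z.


For a product z = x*y, the relative uncertainty is:
uz/z = sqrt((ux/x)^2 + (uy/y)^2)
Relative uncertainties: ux/x = 0.6/72.9 = 0.00823
uy/y = 0.47/9.9 = 0.047475
z = 72.9 * 9.9 = 721.7
uz = 721.7 * sqrt(0.00823^2 + 0.047475^2) = 34.774

34.774


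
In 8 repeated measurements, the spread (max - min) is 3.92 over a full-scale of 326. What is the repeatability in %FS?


Repeatability = (spread / full scale) * 100%.
R = (3.92 / 326) * 100
R = 1.202 %FS

1.202 %FS


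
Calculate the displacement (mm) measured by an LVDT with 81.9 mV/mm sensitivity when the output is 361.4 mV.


Displacement = Vout / sensitivity.
d = 361.4 / 81.9
d = 4.413 mm

4.413 mm


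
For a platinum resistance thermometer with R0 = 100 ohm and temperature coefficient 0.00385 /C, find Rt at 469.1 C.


The RTD equation: Rt = R0 * (1 + alpha * T).
Rt = 100 * (1 + 0.00385 * 469.1)
Rt = 100 * (1 + 1.806035)
Rt = 100 * 2.806035
Rt = 280.603 ohm

280.603 ohm


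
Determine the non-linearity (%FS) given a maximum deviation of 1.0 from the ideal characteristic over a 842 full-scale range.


Linearity error = (max deviation / full scale) * 100%.
Linearity = (1.0 / 842) * 100
Linearity = 0.119 %FS

0.119 %FS


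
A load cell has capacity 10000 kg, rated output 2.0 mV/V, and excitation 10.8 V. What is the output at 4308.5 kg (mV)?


Vout = rated_output * Vex * (load / capacity).
Vout = 2.0 * 10.8 * (4308.5 / 10000)
Vout = 2.0 * 10.8 * 0.43085
Vout = 9.306 mV

9.306 mV


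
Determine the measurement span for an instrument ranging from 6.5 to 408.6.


Span = upper range - lower range.
Span = 408.6 - (6.5)
Span = 402.1

402.1


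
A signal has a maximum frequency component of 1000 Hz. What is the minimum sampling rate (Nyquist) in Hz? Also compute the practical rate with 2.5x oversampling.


By Nyquist theorem, fs_min = 2 * fmax.
fs_min = 2 * 1000 = 2000 Hz
Practical rate = 2.5 * fs_min = 2.5 * 2000 = 5000 Hz

fs_min = 2000 Hz, fs_practical = 5000 Hz


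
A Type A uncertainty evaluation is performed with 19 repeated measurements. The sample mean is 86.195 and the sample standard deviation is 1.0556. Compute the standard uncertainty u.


The standard uncertainty for Type A evaluation is u = s / sqrt(n).
u = 1.0556 / sqrt(19)
u = 1.0556 / 4.3589
u = 0.2422

0.2422


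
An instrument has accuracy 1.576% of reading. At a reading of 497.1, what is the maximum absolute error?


Absolute error = (accuracy% / 100) * reading.
Error = (1.576 / 100) * 497.1
Error = 0.01576 * 497.1
Error = 7.8343

7.8343


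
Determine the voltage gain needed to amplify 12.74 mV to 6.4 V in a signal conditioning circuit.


Gain = Vout / Vin (converting to same units).
G = 6.4 V / 12.74 mV
G = 6400.0 mV / 12.74 mV
G = 502.35

502.35


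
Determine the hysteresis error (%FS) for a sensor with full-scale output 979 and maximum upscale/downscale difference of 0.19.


Hysteresis = (max difference / full scale) * 100%.
H = (0.19 / 979) * 100
H = 0.019 %FS

0.019 %FS


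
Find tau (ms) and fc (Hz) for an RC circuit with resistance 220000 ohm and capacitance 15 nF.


Time constant: tau = R * C.
tau = 220000 * 1.50e-08 = 0.0033 s
tau = 3.3 ms
Cutoff frequency: fc = 1 / (2*pi*R*C).
fc = 1 / (2*pi*0.0033) = 48.23 Hz

tau = 3.3 ms, fc = 48.23 Hz


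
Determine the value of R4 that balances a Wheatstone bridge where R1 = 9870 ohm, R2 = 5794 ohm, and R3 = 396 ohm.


At balance: R1*R4 = R2*R3, so R4 = R2*R3/R1.
R4 = 5794 * 396 / 9870
R4 = 2294424 / 9870
R4 = 232.46 ohm

232.46 ohm


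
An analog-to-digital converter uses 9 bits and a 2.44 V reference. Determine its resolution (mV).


The resolution (LSB) of an ADC is Vref / 2^n.
LSB = 2.44 / 2^9
LSB = 2.44 / 512
LSB = 0.00476562 V = 4.765625 mV

4.765625 mV


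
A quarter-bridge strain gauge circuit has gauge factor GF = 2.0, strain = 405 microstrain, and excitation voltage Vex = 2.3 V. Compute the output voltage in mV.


Quarter bridge output: Vout = (GF * epsilon * Vex) / 4.
Vout = (2.0 * 405e-6 * 2.3) / 4
Vout = 0.001863 / 4 V
Vout = 0.00046575 V = 0.4657 mV

0.4657 mV


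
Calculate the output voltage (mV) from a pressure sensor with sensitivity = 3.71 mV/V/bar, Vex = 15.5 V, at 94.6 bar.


Output = sensitivity * Vex * P.
Vout = 3.71 * 15.5 * 94.6
Vout = 57.505 * 94.6
Vout = 5439.97 mV

5439.97 mV


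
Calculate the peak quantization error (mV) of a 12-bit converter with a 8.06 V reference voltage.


The maximum quantization error is +/- LSB/2.
LSB = Vref / 2^n = 8.06 / 4096 = 0.00196777 V
Max error = LSB / 2 = 0.00196777 / 2 = 0.00098389 V
Max error = 0.9839 mV

0.9839 mV


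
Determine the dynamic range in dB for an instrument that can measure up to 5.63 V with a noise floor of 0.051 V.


Dynamic range = 20 * log10(Vmax / Vnoise).
DR = 20 * log10(5.63 / 0.051)
DR = 20 * log10(110.39)
DR = 40.86 dB

40.86 dB


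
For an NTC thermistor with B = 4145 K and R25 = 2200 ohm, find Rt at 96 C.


NTC thermistor equation: Rt = R25 * exp(B * (1/T - 1/T25)).
T in Kelvin: 369.15 K, T25 = 298.15 K
1/T - 1/T25 = 1/369.15 - 1/298.15 = -0.00064509
B * (1/T - 1/T25) = 4145 * -0.00064509 = -2.6739
Rt = 2200 * exp(-2.6739) = 151.8 ohm

151.8 ohm


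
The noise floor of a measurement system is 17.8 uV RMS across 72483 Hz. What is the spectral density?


Noise spectral density = Vrms / sqrt(BW).
NSD = 17.8 / sqrt(72483)
NSD = 17.8 / 269.2267
NSD = 0.0661 uV/sqrt(Hz)

0.0661 uV/sqrt(Hz)


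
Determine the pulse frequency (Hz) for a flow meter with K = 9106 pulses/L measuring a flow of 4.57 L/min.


Frequency = K * Q / 60 (converting L/min to L/s).
f = 9106 * 4.57 / 60
f = 41614.42 / 60
f = 693.57 Hz

693.57 Hz


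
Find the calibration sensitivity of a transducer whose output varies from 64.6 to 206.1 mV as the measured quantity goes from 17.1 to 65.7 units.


Sensitivity = (y2 - y1) / (x2 - x1).
S = (206.1 - 64.6) / (65.7 - 17.1)
S = 141.5 / 48.6
S = 2.9115 mV/unit

2.9115 mV/unit


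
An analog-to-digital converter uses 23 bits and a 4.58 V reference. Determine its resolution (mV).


The resolution (LSB) of an ADC is Vref / 2^n.
LSB = 4.58 / 2^23
LSB = 4.58 / 8388608
LSB = 5.5e-07 V = 0.00054598 mV

0.00054598 mV


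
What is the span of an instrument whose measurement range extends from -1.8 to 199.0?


Span = upper range - lower range.
Span = 199.0 - (-1.8)
Span = 200.8

200.8


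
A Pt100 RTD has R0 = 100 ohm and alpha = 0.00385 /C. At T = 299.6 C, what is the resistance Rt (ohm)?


The RTD equation: Rt = R0 * (1 + alpha * T).
Rt = 100 * (1 + 0.00385 * 299.6)
Rt = 100 * (1 + 1.15346)
Rt = 100 * 2.15346
Rt = 215.346 ohm

215.346 ohm


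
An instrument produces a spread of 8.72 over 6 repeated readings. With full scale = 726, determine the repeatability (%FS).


Repeatability = (spread / full scale) * 100%.
R = (8.72 / 726) * 100
R = 1.201 %FS

1.201 %FS


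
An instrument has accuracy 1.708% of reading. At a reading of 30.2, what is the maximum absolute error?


Absolute error = (accuracy% / 100) * reading.
Error = (1.708 / 100) * 30.2
Error = 0.01708 * 30.2
Error = 0.5158

0.5158


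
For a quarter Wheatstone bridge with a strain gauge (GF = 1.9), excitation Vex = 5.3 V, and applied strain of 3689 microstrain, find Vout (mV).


Quarter bridge output: Vout = (GF * epsilon * Vex) / 4.
Vout = (1.9 * 3689e-6 * 5.3) / 4
Vout = 0.03714823 / 4 V
Vout = 0.00928706 V = 9.2871 mV

9.2871 mV


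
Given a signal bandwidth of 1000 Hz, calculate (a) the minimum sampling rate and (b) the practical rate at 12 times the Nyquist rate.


By Nyquist theorem, fs_min = 2 * fmax.
fs_min = 2 * 1000 = 2000 Hz
Practical rate = 12 * fs_min = 12 * 2000 = 24000 Hz

fs_min = 2000 Hz, fs_practical = 24000 Hz


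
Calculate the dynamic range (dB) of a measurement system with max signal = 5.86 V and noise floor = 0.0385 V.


Dynamic range = 20 * log10(Vmax / Vnoise).
DR = 20 * log10(5.86 / 0.0385)
DR = 20 * log10(152.21)
DR = 43.65 dB

43.65 dB


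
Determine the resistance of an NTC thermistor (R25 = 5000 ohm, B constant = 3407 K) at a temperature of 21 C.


NTC thermistor equation: Rt = R25 * exp(B * (1/T - 1/T25)).
T in Kelvin: 294.15 K, T25 = 298.15 K
1/T - 1/T25 = 1/294.15 - 1/298.15 = 4.561e-05
B * (1/T - 1/T25) = 3407 * 4.561e-05 = 0.1554
Rt = 5000 * exp(0.1554) = 5840.6 ohm

5840.6 ohm


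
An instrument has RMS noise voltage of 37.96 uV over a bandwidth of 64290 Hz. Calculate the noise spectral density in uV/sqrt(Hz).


Noise spectral density = Vrms / sqrt(BW).
NSD = 37.96 / sqrt(64290)
NSD = 37.96 / 253.5547
NSD = 0.1497 uV/sqrt(Hz)

0.1497 uV/sqrt(Hz)


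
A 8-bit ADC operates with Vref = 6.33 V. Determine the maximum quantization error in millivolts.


The maximum quantization error is +/- LSB/2.
LSB = Vref / 2^n = 6.33 / 256 = 0.02472656 V
Max error = LSB / 2 = 0.02472656 / 2 = 0.01236328 V
Max error = 12.3633 mV

12.3633 mV


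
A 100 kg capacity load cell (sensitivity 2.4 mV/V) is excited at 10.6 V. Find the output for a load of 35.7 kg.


Vout = rated_output * Vex * (load / capacity).
Vout = 2.4 * 10.6 * (35.7 / 100)
Vout = 2.4 * 10.6 * 0.357
Vout = 9.082 mV

9.082 mV


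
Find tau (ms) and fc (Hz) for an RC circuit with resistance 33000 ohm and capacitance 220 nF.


Time constant: tau = R * C.
tau = 33000 * 2.20e-07 = 0.00726 s
tau = 7.26 ms
Cutoff frequency: fc = 1 / (2*pi*R*C).
fc = 1 / (2*pi*0.00726) = 21.92 Hz

tau = 7.26 ms, fc = 21.92 Hz


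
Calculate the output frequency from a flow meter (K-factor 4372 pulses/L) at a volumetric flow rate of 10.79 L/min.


Frequency = K * Q / 60 (converting L/min to L/s).
f = 4372 * 10.79 / 60
f = 47173.88 / 60
f = 786.23 Hz

786.23 Hz


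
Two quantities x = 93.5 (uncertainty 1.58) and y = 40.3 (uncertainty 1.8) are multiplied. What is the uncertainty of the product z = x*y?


For a product z = x*y, the relative uncertainty is:
uz/z = sqrt((ux/x)^2 + (uy/y)^2)
Relative uncertainties: ux/x = 1.58/93.5 = 0.016898
uy/y = 1.8/40.3 = 0.044665
z = 93.5 * 40.3 = 3768.0
uz = 3768.0 * sqrt(0.016898^2 + 0.044665^2) = 179.942

179.942


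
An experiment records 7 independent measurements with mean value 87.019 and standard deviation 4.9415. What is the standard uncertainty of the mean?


The standard uncertainty for Type A evaluation is u = s / sqrt(n).
u = 4.9415 / sqrt(7)
u = 4.9415 / 2.6458
u = 1.8677

1.8677


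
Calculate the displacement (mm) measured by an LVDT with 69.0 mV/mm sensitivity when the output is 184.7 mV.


Displacement = Vout / sensitivity.
d = 184.7 / 69.0
d = 2.677 mm

2.677 mm


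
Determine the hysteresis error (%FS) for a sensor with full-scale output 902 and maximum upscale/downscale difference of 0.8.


Hysteresis = (max difference / full scale) * 100%.
H = (0.8 / 902) * 100
H = 0.089 %FS

0.089 %FS


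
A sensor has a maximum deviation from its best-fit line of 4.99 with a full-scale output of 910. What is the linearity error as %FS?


Linearity error = (max deviation / full scale) * 100%.
Linearity = (4.99 / 910) * 100
Linearity = 0.548 %FS

0.548 %FS


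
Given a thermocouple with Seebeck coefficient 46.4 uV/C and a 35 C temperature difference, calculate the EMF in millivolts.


The thermocouple output V = sensitivity * dT.
V = 46.4 uV/C * 35 C
V = 1624.0 uV
V = 1.624 mV

1.624 mV


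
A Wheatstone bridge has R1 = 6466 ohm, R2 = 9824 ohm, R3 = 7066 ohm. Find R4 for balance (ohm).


At balance: R1*R4 = R2*R3, so R4 = R2*R3/R1.
R4 = 9824 * 7066 / 6466
R4 = 69416384 / 6466
R4 = 10735.6 ohm

10735.6 ohm


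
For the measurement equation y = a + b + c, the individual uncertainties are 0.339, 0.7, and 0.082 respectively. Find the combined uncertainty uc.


For a sum of independent quantities, uc = sqrt(u1^2 + u2^2 + u3^2).
uc = sqrt(0.339^2 + 0.7^2 + 0.082^2)
uc = sqrt(0.114921 + 0.49 + 0.006724)
uc = 0.7821

0.7821


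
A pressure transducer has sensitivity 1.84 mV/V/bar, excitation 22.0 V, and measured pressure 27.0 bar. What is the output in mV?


Output = sensitivity * Vex * P.
Vout = 1.84 * 22.0 * 27.0
Vout = 40.48 * 27.0
Vout = 1092.96 mV

1092.96 mV


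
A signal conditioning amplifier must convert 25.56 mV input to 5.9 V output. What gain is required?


Gain = Vout / Vin (converting to same units).
G = 5.9 V / 25.56 mV
G = 5900.0 mV / 25.56 mV
G = 230.83

230.83


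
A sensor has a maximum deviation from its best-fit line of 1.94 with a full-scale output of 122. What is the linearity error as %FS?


Linearity error = (max deviation / full scale) * 100%.
Linearity = (1.94 / 122) * 100
Linearity = 1.59 %FS

1.59 %FS


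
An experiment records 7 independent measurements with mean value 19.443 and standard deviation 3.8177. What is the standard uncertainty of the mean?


The standard uncertainty for Type A evaluation is u = s / sqrt(n).
u = 3.8177 / sqrt(7)
u = 3.8177 / 2.6458
u = 1.443

1.443


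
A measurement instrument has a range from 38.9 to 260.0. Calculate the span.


Span = upper range - lower range.
Span = 260.0 - (38.9)
Span = 221.1

221.1


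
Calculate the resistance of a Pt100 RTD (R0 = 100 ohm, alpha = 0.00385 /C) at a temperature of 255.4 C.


The RTD equation: Rt = R0 * (1 + alpha * T).
Rt = 100 * (1 + 0.00385 * 255.4)
Rt = 100 * (1 + 0.98329)
Rt = 100 * 1.98329
Rt = 198.329 ohm

198.329 ohm


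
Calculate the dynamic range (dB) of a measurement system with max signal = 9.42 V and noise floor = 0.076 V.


Dynamic range = 20 * log10(Vmax / Vnoise).
DR = 20 * log10(9.42 / 0.076)
DR = 20 * log10(123.95)
DR = 41.86 dB

41.86 dB


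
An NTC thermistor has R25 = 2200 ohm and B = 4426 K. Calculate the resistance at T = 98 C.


NTC thermistor equation: Rt = R25 * exp(B * (1/T - 1/T25)).
T in Kelvin: 371.15 K, T25 = 298.15 K
1/T - 1/T25 = 1/371.15 - 1/298.15 = -0.00065969
B * (1/T - 1/T25) = 4426 * -0.00065969 = -2.9198
Rt = 2200 * exp(-2.9198) = 118.7 ohm

118.7 ohm


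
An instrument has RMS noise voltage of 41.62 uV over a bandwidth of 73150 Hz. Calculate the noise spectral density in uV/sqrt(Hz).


Noise spectral density = Vrms / sqrt(BW).
NSD = 41.62 / sqrt(73150)
NSD = 41.62 / 270.4626
NSD = 0.1539 uV/sqrt(Hz)

0.1539 uV/sqrt(Hz)
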